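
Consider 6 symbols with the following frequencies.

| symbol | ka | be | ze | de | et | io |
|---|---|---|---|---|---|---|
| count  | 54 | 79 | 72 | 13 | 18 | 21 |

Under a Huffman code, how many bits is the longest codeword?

Merge the two lowest-weight nodes at each step:
de(13) + et(18) → 31
io(21) + 31 → 52
52 + ka(54) → 106
ze(72) + be(79) → 151
106 + 151 → 257
The rarest symbols sit at the bottom; the longest codeword is 4 bits.

4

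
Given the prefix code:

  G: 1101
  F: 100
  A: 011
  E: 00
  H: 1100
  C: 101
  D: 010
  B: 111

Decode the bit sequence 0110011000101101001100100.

Read left to right; each codeword is recognised as soon as it completes (prefix code):
  011→A | 00→E | 1100→H | 010→D | 1101→G | 00→E | 1100→H | 100→F
Decoded message: AEHDGEHF

AEHDGEHF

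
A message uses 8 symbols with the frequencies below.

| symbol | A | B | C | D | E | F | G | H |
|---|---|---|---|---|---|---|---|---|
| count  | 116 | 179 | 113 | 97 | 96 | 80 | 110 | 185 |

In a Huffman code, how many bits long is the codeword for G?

Build the tree from the bottom:
combine F(80), E(96) → 176
combine D(97), G(110) → 207
combine C(113), A(116) → 229
combine 176, B(179) → 355
combine H(185), 207 → 392
combine 229, 355 → 584
combine 392, 584 → 976
G's leaf is at depth 3, giving a 3-bit codeword.

3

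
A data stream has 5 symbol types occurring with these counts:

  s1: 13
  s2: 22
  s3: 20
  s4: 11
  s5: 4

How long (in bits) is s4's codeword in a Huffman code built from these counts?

Repeatedly merge the two smallest:
combine s5(4), s4(11) → 15
combine s1(13), 15 → 28
combine s3(20), s2(22) → 42
combine 28, 42 → 70
s4's leaf is at depth 3, giving a 3-bit codeword.

3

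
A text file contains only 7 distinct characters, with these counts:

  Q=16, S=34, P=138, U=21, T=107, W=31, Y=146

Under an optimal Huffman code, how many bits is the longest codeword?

Merge the two lowest-weight nodes at each step:
combine Q(16), U(21) → 37
combine W(31), S(34) → 65
combine 37, 65 → 102
combine 102, T(107) → 209
combine P(138), Y(146) → 284
combine 209, 284 → 493
The rarest symbols sit at the bottom; the longest codeword is 4 bits.

4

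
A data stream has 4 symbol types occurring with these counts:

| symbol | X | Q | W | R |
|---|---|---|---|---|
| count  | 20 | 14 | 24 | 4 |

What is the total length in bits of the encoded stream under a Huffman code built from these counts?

Merge the two smallest weights repeatedly:
R(4) + Q(14) → 18
18 + X(20) → 38
W(24) + 38 → 62
Each symbol's bit-cost is frequency × depth; summing gives 118 bits (equivalently 18 + 38 + 62).

118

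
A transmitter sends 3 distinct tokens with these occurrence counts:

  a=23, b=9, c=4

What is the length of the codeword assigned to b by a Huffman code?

Repeatedly merge the two smallest:
combine c(4), b(9) → 13
combine 13, a(23) → 36
The subtree containing b is merged 2 times, so code length = 2.

2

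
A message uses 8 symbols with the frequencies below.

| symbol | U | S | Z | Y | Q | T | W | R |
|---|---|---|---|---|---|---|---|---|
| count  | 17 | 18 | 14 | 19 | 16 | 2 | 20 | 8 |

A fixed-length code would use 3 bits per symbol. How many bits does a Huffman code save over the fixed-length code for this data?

10

Fixed-length: 3 bits × 114 symbols = 342 bits.
Huffman merges:
combine T(2), R(8) → 10
combine 10, Z(14) → 24
combine Q(16), U(17) → 33
combine S(18), Y(19) → 37
combine W(20), 24 → 44
combine 33, 37 → 70
combine 44, 70 → 114
Huffman total = 10 + 24 + 33 + 37 + 44 + 70 + 114 = 332 bits.
Saving = 342 − 332 = 10 bits.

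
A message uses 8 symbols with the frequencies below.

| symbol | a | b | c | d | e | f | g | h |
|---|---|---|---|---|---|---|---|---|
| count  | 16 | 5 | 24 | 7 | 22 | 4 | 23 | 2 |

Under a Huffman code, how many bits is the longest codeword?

Merge the two lowest-weight nodes at each step:
merge h(2) and f(4): 6
merge b(5) and 6: 11
merge d(7) and 11: 18
merge a(16) and 18: 34
merge e(22) and g(23): 45
merge c(24) and 34: 58
merge 45 and 58: 103
Maximum depth reached is 6.

6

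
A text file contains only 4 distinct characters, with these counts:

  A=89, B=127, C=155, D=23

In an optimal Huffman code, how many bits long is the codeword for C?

Huffman merges, smallest pair first:
merge D(23) and A(89): 112
merge 112 and B(127): 239
merge C(155) and 239: 394
C is a child of the root — depth 1, so its codeword is a single bit.

1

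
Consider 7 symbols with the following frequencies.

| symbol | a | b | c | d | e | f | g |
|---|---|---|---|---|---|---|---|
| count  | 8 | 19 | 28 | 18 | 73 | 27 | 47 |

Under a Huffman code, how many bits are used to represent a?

4

Build the tree from the bottom:
merge a(8) and d(18): 26
merge b(19) and 26: 45
merge f(27) and c(28): 55
merge 45 and g(47): 92
merge 55 and e(73): 128
merge 92 and 128: 220
The subtree containing a is merged 4 times, so code length = 4.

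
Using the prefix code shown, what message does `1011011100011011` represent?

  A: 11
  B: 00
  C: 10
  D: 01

Read left to right; each codeword is recognised as soon as it completes (prefix code):
  10→C | 11→A | 01→D | 11→A | 00→B | 01→D | 10→C | 11→A
Decoded message: CADABDCA

CADABDCA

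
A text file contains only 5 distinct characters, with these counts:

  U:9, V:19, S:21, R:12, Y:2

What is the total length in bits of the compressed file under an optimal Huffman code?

Build the Huffman tree bottom-up:
merge Y(2) and U(9): 11
merge 11 and R(12): 23
merge V(19) and S(21): 40
merge 23 and 40: 63
The encoded length is the sum of every internal node's weight: 11 + 23 + 40 + 63 = 137 bits.

137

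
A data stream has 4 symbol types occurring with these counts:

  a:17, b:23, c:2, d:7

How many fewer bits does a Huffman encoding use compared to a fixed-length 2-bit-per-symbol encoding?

Fixed-length: 2 bits × 49 symbols = 98 bits.
Huffman merges:
merge c(2) and d(7): 9
merge 9 and a(17): 26
merge b(23) and 26: 49
Huffman total = 9 + 26 + 49 = 84 bits.
Saving = 98 − 84 = 14 bits.

14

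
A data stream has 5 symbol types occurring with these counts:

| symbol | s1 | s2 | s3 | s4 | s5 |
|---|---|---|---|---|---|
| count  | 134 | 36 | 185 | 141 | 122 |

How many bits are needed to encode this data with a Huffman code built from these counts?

1394

Build the Huffman tree bottom-up:
s2(36) + s5(122) → 158
s1(134) + s4(141) → 275
158 + s3(185) → 343
275 + 343 → 618
The encoded length is the sum of every internal node's weight: 158 + 275 + 343 + 618 = 1394 bits.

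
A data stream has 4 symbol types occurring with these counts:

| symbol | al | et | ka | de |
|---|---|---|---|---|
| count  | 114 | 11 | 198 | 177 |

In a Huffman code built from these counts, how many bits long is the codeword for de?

2

Build the tree from the bottom:
merge et(11) and al(114): 125
merge 125 and de(177): 302
merge ka(198) and 302: 500
de sits 2 levels below the root, so its codeword is 2 bits.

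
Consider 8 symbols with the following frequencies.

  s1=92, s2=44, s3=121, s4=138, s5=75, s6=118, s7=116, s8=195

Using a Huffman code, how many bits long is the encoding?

Build the Huffman tree bottom-up:
merge s2(44) and s5(75): 119
merge s1(92) and s7(116): 208
merge s6(118) and 119: 237
merge s3(121) and s4(138): 259
merge s8(195) and 208: 403
merge 237 and 259: 496
merge 403 and 496: 899
Each symbol's bit-cost is frequency × depth; summing gives 2621 bits (equivalently 119 + 208 + 237 + 259 + 403 + 496 + 899).

2621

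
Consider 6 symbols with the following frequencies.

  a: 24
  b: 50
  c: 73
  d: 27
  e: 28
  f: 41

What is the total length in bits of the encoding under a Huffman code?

606

Greedily combine the two least-frequent nodes:
combine a(24), d(27) → 51
combine e(28), f(41) → 69
combine b(50), 51 → 101
combine 69, c(73) → 142
combine 101, 142 → 243
The encoded length is the sum of every internal node's weight: 51 + 69 + 101 + 142 + 243 = 606 bits.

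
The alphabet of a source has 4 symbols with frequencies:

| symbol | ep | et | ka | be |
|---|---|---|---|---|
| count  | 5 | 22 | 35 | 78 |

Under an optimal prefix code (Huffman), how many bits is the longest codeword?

Merge the two lowest-weight nodes at each step:
ep(5) + et(22) → 27
27 + ka(35) → 62
62 + be(78) → 140
The rarest symbols sit at the bottom; the longest codeword is 3 bits.

3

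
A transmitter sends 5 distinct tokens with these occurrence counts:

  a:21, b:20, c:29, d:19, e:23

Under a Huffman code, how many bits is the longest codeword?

3

Merge the two lowest-weight nodes at each step:
merge d(19) and b(20): 39
merge a(21) and e(23): 44
merge c(29) and 39: 68
merge 44 and 68: 112
The first pair merged (d, b) ends up deepest, at depth 3.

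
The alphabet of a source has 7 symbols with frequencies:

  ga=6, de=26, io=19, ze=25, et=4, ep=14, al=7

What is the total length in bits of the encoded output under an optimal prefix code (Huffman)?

260

Merge the two smallest weights repeatedly:
merge et(4) and ga(6): 10
merge al(7) and 10: 17
merge ep(14) and 17: 31
merge io(19) and ze(25): 44
merge de(26) and 31: 57
merge 44 and 57: 101
The encoded length is the sum of every internal node's weight: 10 + 17 + 31 + 44 + 57 + 101 = 260 bits.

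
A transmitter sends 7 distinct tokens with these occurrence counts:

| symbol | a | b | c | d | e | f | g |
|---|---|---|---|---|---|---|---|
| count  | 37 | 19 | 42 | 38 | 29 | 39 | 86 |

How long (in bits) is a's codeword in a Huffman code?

Huffman merges, smallest pair first:
b(19) + e(29) → 48
a(37) + d(38) → 75
f(39) + c(42) → 81
48 + 75 → 123
81 + g(86) → 167
123 + 167 → 290
The subtree containing a is merged 3 times, so code length = 3.

3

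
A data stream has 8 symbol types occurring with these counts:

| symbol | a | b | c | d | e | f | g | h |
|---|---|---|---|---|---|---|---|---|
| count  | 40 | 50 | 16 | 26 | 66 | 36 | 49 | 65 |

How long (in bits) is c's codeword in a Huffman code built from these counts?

Build the tree from the bottom:
merge c(16) and d(26): 42
merge f(36) and a(40): 76
merge 42 and g(49): 91
merge b(50) and h(65): 115
merge e(66) and 76: 142
merge 91 and 115: 206
merge 142 and 206: 348
c's leaf is at depth 4, giving a 4-bit codeword.

4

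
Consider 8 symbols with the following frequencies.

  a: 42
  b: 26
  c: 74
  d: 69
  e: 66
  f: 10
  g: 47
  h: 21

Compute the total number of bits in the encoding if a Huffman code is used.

1010

Merge the two smallest weights repeatedly:
combine f(10), h(21) → 31
combine b(26), 31 → 57
combine a(42), g(47) → 89
combine 57, e(66) → 123
combine d(69), c(74) → 143
combine 89, 123 → 212
combine 143, 212 → 355
The encoded length is the sum of every internal node's weight: 31 + 57 + 89 + 123 + 143 + 212 + 355 = 1010 bits.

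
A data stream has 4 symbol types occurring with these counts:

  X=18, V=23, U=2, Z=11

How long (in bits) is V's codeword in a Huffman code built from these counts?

1

Huffman merges, smallest pair first:
combine U(2), Z(11) → 13
combine 13, X(18) → 31
combine V(23), 31 → 54
V is merged only at the final step, so code length = 1.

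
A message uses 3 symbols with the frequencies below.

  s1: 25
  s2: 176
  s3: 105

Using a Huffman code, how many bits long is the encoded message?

Merge the two smallest weights repeatedly:
s1(25) + s3(105) → 130
130 + s2(176) → 306
The encoded length is the sum of every internal node's weight: 130 + 306 = 436 bits.

436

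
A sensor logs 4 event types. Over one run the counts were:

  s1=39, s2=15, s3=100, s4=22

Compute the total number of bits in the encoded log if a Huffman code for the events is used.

289

Merge the two smallest weights repeatedly:
merge s2(15) and s4(22): 37
merge 37 and s1(39): 76
merge 76 and s3(100): 176
Total encoded bits = sum of merged weights = 37 + 76 + 176 = 289.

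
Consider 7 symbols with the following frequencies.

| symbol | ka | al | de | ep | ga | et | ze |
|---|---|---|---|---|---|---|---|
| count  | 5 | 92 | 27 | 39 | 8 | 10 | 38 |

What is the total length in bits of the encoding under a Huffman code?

Merge the two smallest weights repeatedly:
merge ka(5) and ga(8): 13
merge et(10) and 13: 23
merge 23 and de(27): 50
merge ze(38) and ep(39): 77
merge 50 and 77: 127
merge al(92) and 127: 219
Each symbol's bit-cost is frequency × depth; summing gives 509 bits (equivalently 13 + 23 + 50 + 77 + 127 + 219).

509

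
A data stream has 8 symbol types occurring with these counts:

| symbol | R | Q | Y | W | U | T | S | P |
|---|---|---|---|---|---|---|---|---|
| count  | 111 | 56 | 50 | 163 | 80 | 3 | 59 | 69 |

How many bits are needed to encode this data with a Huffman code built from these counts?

1661

Greedily combine the two least-frequent nodes:
merge T(3) and Y(50): 53
merge 53 and Q(56): 109
merge S(59) and P(69): 128
merge U(80) and 109: 189
merge R(111) and 128: 239
merge W(163) and 189: 352
merge 239 and 352: 591
Each symbol's bit-cost is frequency × depth; summing gives 1661 bits (equivalently 53 + 109 + 128 + 189 + 239 + 352 + 591).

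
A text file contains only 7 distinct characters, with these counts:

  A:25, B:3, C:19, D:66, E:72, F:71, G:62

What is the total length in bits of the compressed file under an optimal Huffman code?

Merge the two smallest weights repeatedly:
merge B(3) and C(19): 22
merge 22 and A(25): 47
merge 47 and G(62): 109
merge D(66) and F(71): 137
merge E(72) and 109: 181
merge 137 and 181: 318
The encoded length is the sum of every internal node's weight: 22 + 47 + 109 + 137 + 181 + 318 = 814 bits.

814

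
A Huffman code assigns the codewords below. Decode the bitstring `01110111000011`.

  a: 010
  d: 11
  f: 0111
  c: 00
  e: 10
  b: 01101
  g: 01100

ffccd

Read left to right; each codeword is recognised as soon as it completes (prefix code):
  0111→f | 0111→f | 00→c | 00→c | 11→d
Decoded message: ffccd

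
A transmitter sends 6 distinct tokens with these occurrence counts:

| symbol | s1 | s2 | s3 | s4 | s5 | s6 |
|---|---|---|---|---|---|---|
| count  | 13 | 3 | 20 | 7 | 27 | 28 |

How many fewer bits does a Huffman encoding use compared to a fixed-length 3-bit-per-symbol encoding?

Fixed-length: 3 bits × 98 symbols = 294 bits.
Huffman merges:
s2(3) + s4(7) → 10
10 + s1(13) → 23
s3(20) + 23 → 43
s5(27) + s6(28) → 55
43 + 55 → 98
Huffman total = 10 + 23 + 43 + 55 + 98 = 229 bits.
Saving = 294 − 229 = 65 bits.

65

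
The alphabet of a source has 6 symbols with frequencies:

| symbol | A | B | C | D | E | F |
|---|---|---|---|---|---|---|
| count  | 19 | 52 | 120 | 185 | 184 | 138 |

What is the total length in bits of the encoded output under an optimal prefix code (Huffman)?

1658

Build the Huffman tree bottom-up:
merge A(19) and B(52): 71
merge 71 and C(120): 191
merge F(138) and E(184): 322
merge D(185) and 191: 376
merge 322 and 376: 698
The encoded length is the sum of every internal node's weight: 71 + 191 + 322 + 376 + 698 = 1658 bits.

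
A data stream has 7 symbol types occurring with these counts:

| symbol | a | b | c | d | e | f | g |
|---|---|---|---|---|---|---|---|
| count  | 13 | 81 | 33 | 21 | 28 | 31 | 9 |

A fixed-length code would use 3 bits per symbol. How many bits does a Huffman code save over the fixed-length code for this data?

Fixed-length: 3 bits × 216 symbols = 648 bits.
Huffman merges:
g(9) + a(13) → 22
d(21) + 22 → 43
e(28) + f(31) → 59
c(33) + 43 → 76
59 + 76 → 135
b(81) + 135 → 216
Huffman total = 22 + 43 + 59 + 76 + 135 + 216 = 551 bits.
Saving = 648 − 551 = 97 bits.

97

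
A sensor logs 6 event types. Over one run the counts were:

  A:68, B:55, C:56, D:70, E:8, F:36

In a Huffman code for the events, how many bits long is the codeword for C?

2

Repeatedly merge the two smallest:
merge E(8) and F(36): 44
merge 44 and B(55): 99
merge C(56) and A(68): 124
merge D(70) and 99: 169
merge 124 and 169: 293
The subtree containing C is merged 2 times, so code length = 2.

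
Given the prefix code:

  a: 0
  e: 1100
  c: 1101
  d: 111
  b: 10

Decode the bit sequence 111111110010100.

ddebba

Read left to right; each codeword is recognised as soon as it completes (prefix code):
  111→d | 111→d | 1100→e | 10→b | 10→b | 0→a
Decoded message: ddebba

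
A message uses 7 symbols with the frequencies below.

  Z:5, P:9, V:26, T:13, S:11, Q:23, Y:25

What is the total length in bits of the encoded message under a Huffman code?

Build the Huffman tree bottom-up:
combine Z(5), P(9) → 14
combine S(11), T(13) → 24
combine 14, Q(23) → 37
combine 24, Y(25) → 49
combine V(26), 37 → 63
combine 49, 63 → 112
Each symbol's bit-cost is frequency × depth; summing gives 299 bits (equivalently 14 + 24 + 37 + 49 + 63 + 112).

299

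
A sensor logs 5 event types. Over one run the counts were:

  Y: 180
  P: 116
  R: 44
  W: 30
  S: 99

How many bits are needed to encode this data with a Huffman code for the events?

1005

Greedily combine the two least-frequent nodes:
combine W(30), R(44) → 74
combine 74, S(99) → 173
combine P(116), 173 → 289
combine Y(180), 289 → 469
Each symbol's bit-cost is frequency × depth; summing gives 1005 bits (equivalently 74 + 173 + 289 + 469).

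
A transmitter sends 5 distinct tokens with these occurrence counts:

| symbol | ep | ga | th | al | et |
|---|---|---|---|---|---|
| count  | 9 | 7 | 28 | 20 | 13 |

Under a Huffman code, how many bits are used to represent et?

2

Huffman merges, smallest pair first:
merge ga(7) and ep(9): 16
merge et(13) and 16: 29
merge al(20) and th(28): 48
merge 29 and 48: 77
et sits 2 levels below the root, so its codeword is 2 bits.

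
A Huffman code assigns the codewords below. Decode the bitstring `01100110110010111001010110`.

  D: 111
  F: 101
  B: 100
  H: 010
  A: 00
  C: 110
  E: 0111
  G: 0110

GGCHDAFG

Read left to right; each codeword is recognised as soon as it completes (prefix code):
  0110→G | 0110→G | 110→C | 010→H | 111→D | 00→A | 101→F | 0110→G
Decoded message: GGCHDAFG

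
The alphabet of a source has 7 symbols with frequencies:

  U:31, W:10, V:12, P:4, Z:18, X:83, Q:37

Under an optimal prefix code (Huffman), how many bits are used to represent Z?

Huffman merges, smallest pair first:
merge P(4) and W(10): 14
merge V(12) and 14: 26
merge Z(18) and 26: 44
merge U(31) and Q(37): 68
merge 44 and 68: 112
merge X(83) and 112: 195
Z sits 3 levels below the root, so its codeword is 3 bits.

3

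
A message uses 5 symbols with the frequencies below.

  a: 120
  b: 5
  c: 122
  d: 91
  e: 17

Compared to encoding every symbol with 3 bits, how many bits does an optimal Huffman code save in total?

342

Fixed-length: 3 bits × 355 symbols = 1065 bits.
Huffman merges:
merge b(5) and e(17): 22
merge 22 and d(91): 113
merge 113 and a(120): 233
merge c(122) and 233: 355
Huffman total = 22 + 113 + 233 + 355 = 723 bits.
Saving = 1065 − 723 = 342 bits.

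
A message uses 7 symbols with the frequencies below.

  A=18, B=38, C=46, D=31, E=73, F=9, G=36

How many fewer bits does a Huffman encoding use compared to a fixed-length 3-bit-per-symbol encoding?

Fixed-length: 3 bits × 251 symbols = 753 bits.
Huffman merges:
combine F(9), A(18) → 27
combine 27, D(31) → 58
combine G(36), B(38) → 74
combine C(46), 58 → 104
combine E(73), 74 → 147
combine 104, 147 → 251
Huffman total = 27 + 58 + 74 + 104 + 147 + 251 = 661 bits.
Saving = 753 − 661 = 92 bits.

92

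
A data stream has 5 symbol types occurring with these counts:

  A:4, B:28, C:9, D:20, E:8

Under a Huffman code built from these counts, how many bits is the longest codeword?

Merge the two lowest-weight nodes at each step:
A(4) + E(8) → 12
C(9) + 12 → 21
D(20) + 21 → 41
B(28) + 41 → 69
Maximum depth reached is 4.

4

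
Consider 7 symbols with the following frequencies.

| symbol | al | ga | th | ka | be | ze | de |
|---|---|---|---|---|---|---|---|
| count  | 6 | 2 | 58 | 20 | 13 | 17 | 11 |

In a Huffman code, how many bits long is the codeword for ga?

5

Build the tree from the bottom:
merge ga(2) and al(6): 8
merge 8 and de(11): 19
merge be(13) and ze(17): 30
merge 19 and ka(20): 39
merge 30 and 39: 69
merge th(58) and 69: 127
ga sits 5 levels below the root, so its codeword is 5 bits.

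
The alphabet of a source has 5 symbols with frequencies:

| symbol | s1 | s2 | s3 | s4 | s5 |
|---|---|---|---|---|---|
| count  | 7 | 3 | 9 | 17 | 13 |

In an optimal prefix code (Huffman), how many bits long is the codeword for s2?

3

Build the tree from the bottom:
s2(3) + s1(7) → 10
s3(9) + 10 → 19
s5(13) + s4(17) → 30
19 + 30 → 49
The subtree containing s2 is merged 3 times, so code length = 3.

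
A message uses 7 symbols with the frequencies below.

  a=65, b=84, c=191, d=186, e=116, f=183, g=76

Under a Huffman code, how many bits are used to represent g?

4

Huffman merges, smallest pair first:
merge a(65) and g(76): 141
merge b(84) and e(116): 200
merge 141 and f(183): 324
merge d(186) and c(191): 377
merge 200 and 324: 524
merge 377 and 524: 901
g's leaf is at depth 4, giving a 4-bit codeword.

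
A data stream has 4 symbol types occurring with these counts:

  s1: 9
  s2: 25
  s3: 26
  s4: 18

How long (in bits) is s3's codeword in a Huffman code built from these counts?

Huffman merges, smallest pair first:
combine s1(9), s4(18) → 27
combine s2(25), s3(26) → 51
combine 27, 51 → 78
s3's leaf is at depth 2, giving a 2-bit codeword.

2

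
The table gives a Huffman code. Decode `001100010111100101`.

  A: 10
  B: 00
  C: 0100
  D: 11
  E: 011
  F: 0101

Read left to right; each codeword is recognised as soon as it completes (prefix code):
  00→B | 11→D | 00→B | 0101→F | 11→D | 10→A | 0101→F
Decoded message: BDBFDAF

BDBFDAF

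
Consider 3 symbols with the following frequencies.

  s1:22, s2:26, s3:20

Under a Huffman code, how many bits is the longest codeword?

Merge the two lowest-weight nodes at each step:
combine s3(20), s1(22) → 42
combine s2(26), 42 → 68
The first pair merged (s3, s1) ends up deepest, at depth 2.

2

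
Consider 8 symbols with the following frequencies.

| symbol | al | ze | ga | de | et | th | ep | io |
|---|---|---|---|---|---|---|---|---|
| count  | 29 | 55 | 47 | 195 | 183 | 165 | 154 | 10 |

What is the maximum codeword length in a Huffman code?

Merge the two lowest-weight nodes at each step:
merge io(10) and al(29): 39
merge 39 and ga(47): 86
merge ze(55) and 86: 141
merge 141 and ep(154): 295
merge th(165) and et(183): 348
merge de(195) and 295: 490
merge 348 and 490: 838
Maximum depth reached is 6.

6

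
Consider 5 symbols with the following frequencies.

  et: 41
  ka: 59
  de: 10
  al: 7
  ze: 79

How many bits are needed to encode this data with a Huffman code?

388

Greedily combine the two least-frequent nodes:
merge al(7) and de(10): 17
merge 17 and et(41): 58
merge 58 and ka(59): 117
merge ze(79) and 117: 196
The encoded length is the sum of every internal node's weight: 17 + 58 + 117 + 196 = 388 bits.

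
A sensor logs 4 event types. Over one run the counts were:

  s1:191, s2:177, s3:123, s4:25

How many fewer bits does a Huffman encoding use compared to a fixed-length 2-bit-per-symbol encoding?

Fixed-length: 2 bits × 516 symbols = 1032 bits.
Huffman merges:
s4(25) + s3(123) → 148
148 + s2(177) → 325
s1(191) + 325 → 516
Huffman total = 148 + 325 + 516 = 989 bits.
Saving = 1032 − 989 = 43 bits.

43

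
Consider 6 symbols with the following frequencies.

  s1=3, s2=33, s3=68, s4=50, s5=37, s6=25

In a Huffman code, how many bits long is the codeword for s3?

Huffman merges, smallest pair first:
s1(3) + s6(25) → 28
28 + s2(33) → 61
s5(37) + s4(50) → 87
61 + s3(68) → 129
87 + 129 → 216
s3 sits 2 levels below the root, so its codeword is 2 bits.

2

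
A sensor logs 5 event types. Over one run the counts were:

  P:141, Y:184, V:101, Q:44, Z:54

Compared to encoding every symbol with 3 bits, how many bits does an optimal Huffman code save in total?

426

Fixed-length: 3 bits × 524 symbols = 1572 bits.
Huffman merges:
Q(44) + Z(54) → 98
98 + V(101) → 199
P(141) + Y(184) → 325
199 + 325 → 524
Huffman total = 98 + 199 + 325 + 524 = 1146 bits.
Saving = 1572 − 1146 = 426 bits.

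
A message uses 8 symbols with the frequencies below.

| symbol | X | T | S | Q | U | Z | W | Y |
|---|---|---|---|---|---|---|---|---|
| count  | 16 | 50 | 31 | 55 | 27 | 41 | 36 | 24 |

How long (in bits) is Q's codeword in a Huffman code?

Huffman merges, smallest pair first:
combine X(16), Y(24) → 40
combine U(27), S(31) → 58
combine W(36), 40 → 76
combine Z(41), T(50) → 91
combine Q(55), 58 → 113
combine 76, 91 → 167
combine 113, 167 → 280
The subtree containing Q is merged 2 times, so code length = 2.

2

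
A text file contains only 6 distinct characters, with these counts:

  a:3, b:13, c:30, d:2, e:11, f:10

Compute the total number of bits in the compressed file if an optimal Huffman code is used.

152

Build the Huffman tree bottom-up:
d(2) + a(3) → 5
5 + f(10) → 15
e(11) + b(13) → 24
15 + 24 → 39
c(30) + 39 → 69
The encoded length is the sum of every internal node's weight: 5 + 15 + 24 + 39 + 69 = 152 bits.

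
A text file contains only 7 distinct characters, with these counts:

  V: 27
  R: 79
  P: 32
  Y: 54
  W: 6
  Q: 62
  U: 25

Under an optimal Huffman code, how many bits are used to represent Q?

Repeatedly merge the two smallest:
merge W(6) and U(25): 31
merge V(27) and 31: 58
merge P(32) and Y(54): 86
merge 58 and Q(62): 120
merge R(79) and 86: 165
merge 120 and 165: 285
Q's leaf is at depth 2, giving a 2-bit codeword.

2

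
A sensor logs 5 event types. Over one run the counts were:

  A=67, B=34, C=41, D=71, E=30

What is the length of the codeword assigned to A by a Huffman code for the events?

2

Build the tree from the bottom:
combine E(30), B(34) → 64
combine C(41), 64 → 105
combine A(67), D(71) → 138
combine 105, 138 → 243
A sits 2 levels below the root, so its codeword is 2 bits.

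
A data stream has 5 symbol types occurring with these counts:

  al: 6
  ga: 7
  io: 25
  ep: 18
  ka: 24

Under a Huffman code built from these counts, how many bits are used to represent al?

Huffman merges, smallest pair first:
merge al(6) and ga(7): 13
merge 13 and ep(18): 31
merge ka(24) and io(25): 49
merge 31 and 49: 80
The subtree containing al is merged 3 times, so code length = 3.

3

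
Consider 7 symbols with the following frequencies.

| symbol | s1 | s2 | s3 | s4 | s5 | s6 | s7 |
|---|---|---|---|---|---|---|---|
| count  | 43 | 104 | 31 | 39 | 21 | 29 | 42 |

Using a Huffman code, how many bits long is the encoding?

823

Greedily combine the two least-frequent nodes:
s5(21) + s6(29) → 50
s3(31) + s4(39) → 70
s7(42) + s1(43) → 85
50 + 70 → 120
85 + s2(104) → 189
120 + 189 → 309
The encoded length is the sum of every internal node's weight: 50 + 70 + 85 + 120 + 189 + 309 = 823 bits.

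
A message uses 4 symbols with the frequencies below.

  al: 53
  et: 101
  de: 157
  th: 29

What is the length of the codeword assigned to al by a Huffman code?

Repeatedly merge the two smallest:
combine th(29), al(53) → 82
combine 82, et(101) → 183
combine de(157), 183 → 340
al's leaf is at depth 3, giving a 3-bit codeword.

3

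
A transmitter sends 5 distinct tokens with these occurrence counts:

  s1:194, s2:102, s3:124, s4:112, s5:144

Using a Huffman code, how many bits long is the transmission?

Build the Huffman tree bottom-up:
combine s2(102), s4(112) → 214
combine s3(124), s5(144) → 268
combine s1(194), 214 → 408
combine 268, 408 → 676
Total encoded bits = sum of merged weights = 214 + 268 + 408 + 676 = 1566.

1566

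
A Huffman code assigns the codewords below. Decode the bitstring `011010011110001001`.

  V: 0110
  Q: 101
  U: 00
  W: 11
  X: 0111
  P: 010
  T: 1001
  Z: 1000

Read left to right; each codeword is recognised as soon as it completes (prefix code):
  0110→V | 1001→T | 11→W | 1000→Z | 1001→T
Decoded message: VTWZT

VTWZT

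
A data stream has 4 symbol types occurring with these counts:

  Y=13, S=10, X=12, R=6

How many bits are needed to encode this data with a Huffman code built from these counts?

82

Build the Huffman tree bottom-up:
combine R(6), S(10) → 16
combine X(12), Y(13) → 25
combine 16, 25 → 41
Total encoded bits = sum of merged weights = 16 + 25 + 41 = 82.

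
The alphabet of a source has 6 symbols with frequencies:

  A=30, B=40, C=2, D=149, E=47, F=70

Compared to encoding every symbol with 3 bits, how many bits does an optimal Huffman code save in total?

266

Fixed-length: 3 bits × 338 symbols = 1014 bits.
Huffman merges:
merge C(2) and A(30): 32
merge 32 and B(40): 72
merge E(47) and F(70): 117
merge 72 and 117: 189
merge D(149) and 189: 338
Huffman total = 32 + 72 + 117 + 189 + 338 = 748 bits.
Saving = 1014 − 748 = 266 bits.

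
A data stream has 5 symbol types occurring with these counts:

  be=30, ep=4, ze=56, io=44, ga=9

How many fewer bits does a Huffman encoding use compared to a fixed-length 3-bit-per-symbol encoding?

143

Fixed-length: 3 bits × 143 symbols = 429 bits.
Huffman merges:
combine ep(4), ga(9) → 13
combine 13, be(30) → 43
combine 43, io(44) → 87
combine ze(56), 87 → 143
Huffman total = 13 + 43 + 87 + 143 = 286 bits.
Saving = 429 − 286 = 143 bits.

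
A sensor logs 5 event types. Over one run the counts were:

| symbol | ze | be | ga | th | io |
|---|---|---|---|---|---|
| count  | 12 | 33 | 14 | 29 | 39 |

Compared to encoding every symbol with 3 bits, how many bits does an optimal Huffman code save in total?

101

Fixed-length: 3 bits × 127 symbols = 381 bits.
Huffman merges:
merge ze(12) and ga(14): 26
merge 26 and th(29): 55
merge be(33) and io(39): 72
merge 55 and 72: 127
Huffman total = 26 + 55 + 72 + 127 = 280 bits.
Saving = 381 − 280 = 101 bits.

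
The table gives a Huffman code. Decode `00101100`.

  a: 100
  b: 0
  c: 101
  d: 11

bbca

Read left to right; each codeword is recognised as soon as it completes (prefix code):
  0→b | 0→b | 101→c | 100→a
Decoded message: bbca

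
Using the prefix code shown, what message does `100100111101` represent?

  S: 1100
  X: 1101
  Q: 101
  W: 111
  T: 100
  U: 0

Read left to right; each codeword is recognised as soon as it completes (prefix code):
  100→T | 100→T | 111→W | 101→Q
Decoded message: TTWQ

TTWQ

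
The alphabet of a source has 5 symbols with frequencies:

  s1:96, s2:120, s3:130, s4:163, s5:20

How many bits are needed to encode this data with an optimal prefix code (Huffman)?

Merge the two smallest weights repeatedly:
combine s5(20), s1(96) → 116
combine 116, s2(120) → 236
combine s3(130), s4(163) → 293
combine 236, 293 → 529
The encoded length is the sum of every internal node's weight: 116 + 236 + 293 + 529 = 1174 bits.

1174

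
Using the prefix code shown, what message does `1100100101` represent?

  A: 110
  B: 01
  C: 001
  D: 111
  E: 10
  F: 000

Read left to right; each codeword is recognised as soon as it completes (prefix code):
  110→A | 01→B | 001→C | 01→B
Decoded message: ABCB

ABCB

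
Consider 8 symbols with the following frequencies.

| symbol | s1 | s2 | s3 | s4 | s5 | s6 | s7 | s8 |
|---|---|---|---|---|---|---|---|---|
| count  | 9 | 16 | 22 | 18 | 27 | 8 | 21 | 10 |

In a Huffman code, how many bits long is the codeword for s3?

3

Huffman merges, smallest pair first:
s6(8) + s1(9) → 17
s8(10) + s2(16) → 26
17 + s4(18) → 35
s7(21) + s3(22) → 43
26 + s5(27) → 53
35 + 43 → 78
53 + 78 → 131
s3 sits 3 levels below the root, so its codeword is 3 bits.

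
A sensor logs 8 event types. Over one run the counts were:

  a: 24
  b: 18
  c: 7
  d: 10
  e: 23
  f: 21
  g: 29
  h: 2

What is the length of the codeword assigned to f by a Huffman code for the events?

Repeatedly merge the two smallest:
merge h(2) and c(7): 9
merge 9 and d(10): 19
merge b(18) and 19: 37
merge f(21) and e(23): 44
merge a(24) and g(29): 53
merge 37 and 44: 81
merge 53 and 81: 134
f's leaf is at depth 3, giving a 3-bit codeword.

3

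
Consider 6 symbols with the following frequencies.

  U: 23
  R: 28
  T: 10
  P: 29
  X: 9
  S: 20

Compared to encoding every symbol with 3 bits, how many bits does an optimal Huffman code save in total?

61

Fixed-length: 3 bits × 119 symbols = 357 bits.
Huffman merges:
X(9) + T(10) → 19
19 + S(20) → 39
U(23) + R(28) → 51
P(29) + 39 → 68
51 + 68 → 119
Huffman total = 19 + 39 + 51 + 68 + 119 = 296 bits.
Saving = 357 − 296 = 61 bits.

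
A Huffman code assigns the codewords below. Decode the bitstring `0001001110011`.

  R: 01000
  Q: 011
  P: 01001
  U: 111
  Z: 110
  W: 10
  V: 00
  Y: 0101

VPZQ

Read left to right; each codeword is recognised as soon as it completes (prefix code):
  00→V | 01001→P | 110→Z | 011→Q
Decoded message: VPZQ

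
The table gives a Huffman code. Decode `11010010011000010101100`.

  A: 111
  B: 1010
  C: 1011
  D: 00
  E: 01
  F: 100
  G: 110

GFFGDEEEF

Read left to right; each codeword is recognised as soon as it completes (prefix code):
  110→G | 100→F | 100→F | 110→G | 00→D | 01→E | 01→E | 01→E | 100→F
Decoded message: GFFGDEEEF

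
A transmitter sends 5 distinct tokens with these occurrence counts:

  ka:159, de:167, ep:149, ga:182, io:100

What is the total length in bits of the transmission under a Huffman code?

Merge the two smallest weights repeatedly:
io(100) + ep(149) → 249
ka(159) + de(167) → 326
ga(182) + 249 → 431
326 + 431 → 757
The encoded length is the sum of every internal node's weight: 249 + 326 + 431 + 757 = 1763 bits.

1763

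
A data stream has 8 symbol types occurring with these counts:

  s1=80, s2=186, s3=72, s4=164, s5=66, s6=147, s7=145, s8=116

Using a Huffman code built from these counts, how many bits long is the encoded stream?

Greedily combine the two least-frequent nodes:
merge s5(66) and s3(72): 138
merge s1(80) and s8(116): 196
merge 138 and s7(145): 283
merge s6(147) and s4(164): 311
merge s2(186) and 196: 382
merge 283 and 311: 594
merge 382 and 594: 976
Each symbol's bit-cost is frequency × depth; summing gives 2880 bits (equivalently 138 + 196 + 283 + 311 + 382 + 594 + 976).

2880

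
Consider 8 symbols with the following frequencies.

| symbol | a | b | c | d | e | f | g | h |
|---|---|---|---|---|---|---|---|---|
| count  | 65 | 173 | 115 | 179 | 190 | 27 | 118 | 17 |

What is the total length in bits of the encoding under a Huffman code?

2436

Build the Huffman tree bottom-up:
merge h(17) and f(27): 44
merge 44 and a(65): 109
merge 109 and c(115): 224
merge g(118) and b(173): 291
merge d(179) and e(190): 369
merge 224 and 291: 515
merge 369 and 515: 884
The encoded length is the sum of every internal node's weight: 44 + 109 + 224 + 291 + 369 + 515 + 884 = 2436 bits.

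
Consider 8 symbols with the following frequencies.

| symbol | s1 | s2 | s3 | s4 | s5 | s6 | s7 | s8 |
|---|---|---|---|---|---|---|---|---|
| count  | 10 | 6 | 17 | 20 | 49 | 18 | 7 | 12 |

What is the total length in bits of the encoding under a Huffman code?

381

Build the Huffman tree bottom-up:
merge s2(6) and s7(7): 13
merge s1(10) and s8(12): 22
merge 13 and s3(17): 30
merge s6(18) and s4(20): 38
merge 22 and 30: 52
merge 38 and s5(49): 87
merge 52 and 87: 139
Total encoded bits = sum of merged weights = 13 + 22 + 30 + 38 + 52 + 87 + 139 = 381.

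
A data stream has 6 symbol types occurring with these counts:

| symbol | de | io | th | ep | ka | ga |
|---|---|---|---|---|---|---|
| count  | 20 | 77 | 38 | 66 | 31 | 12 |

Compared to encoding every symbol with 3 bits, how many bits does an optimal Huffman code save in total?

149

Fixed-length: 3 bits × 244 symbols = 732 bits.
Huffman merges:
ga(12) + de(20) → 32
ka(31) + 32 → 63
th(38) + 63 → 101
ep(66) + io(77) → 143
101 + 143 → 244
Huffman total = 32 + 63 + 101 + 143 + 244 = 583 bits.
Saving = 732 − 583 = 149 bits.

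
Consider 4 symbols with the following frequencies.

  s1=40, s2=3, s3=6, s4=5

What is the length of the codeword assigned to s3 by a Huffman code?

2

Repeatedly merge the two smallest:
merge s2(3) and s4(5): 8
merge s3(6) and 8: 14
merge 14 and s1(40): 54
The subtree containing s3 is merged 2 times, so code length = 2.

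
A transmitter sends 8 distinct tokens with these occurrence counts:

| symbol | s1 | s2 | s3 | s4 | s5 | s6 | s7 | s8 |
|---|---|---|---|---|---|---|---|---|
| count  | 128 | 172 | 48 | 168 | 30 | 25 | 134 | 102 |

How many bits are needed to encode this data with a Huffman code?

Merge the two smallest weights repeatedly:
combine s6(25), s5(30) → 55
combine s3(48), 55 → 103
combine s8(102), 103 → 205
combine s1(128), s7(134) → 262
combine s4(168), s2(172) → 340
combine 205, 262 → 467
combine 340, 467 → 807
Each symbol's bit-cost is frequency × depth; summing gives 2239 bits (equivalently 55 + 103 + 205 + 262 + 340 + 467 + 807).

2239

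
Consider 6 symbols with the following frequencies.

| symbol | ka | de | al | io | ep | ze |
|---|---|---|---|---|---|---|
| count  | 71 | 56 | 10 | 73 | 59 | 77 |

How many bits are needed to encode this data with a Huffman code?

Build the Huffman tree bottom-up:
merge al(10) and de(56): 66
merge ep(59) and 66: 125
merge ka(71) and io(73): 144
merge ze(77) and 125: 202
merge 144 and 202: 346
Each symbol's bit-cost is frequency × depth; summing gives 883 bits (equivalently 66 + 125 + 144 + 202 + 346).

883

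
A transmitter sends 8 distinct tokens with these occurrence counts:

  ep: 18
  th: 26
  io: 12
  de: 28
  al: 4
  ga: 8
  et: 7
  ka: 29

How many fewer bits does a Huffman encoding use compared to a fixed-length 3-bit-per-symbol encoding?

27

Fixed-length: 3 bits × 132 symbols = 396 bits.
Huffman merges:
al(4) + et(7) → 11
ga(8) + 11 → 19
io(12) + ep(18) → 30
19 + th(26) → 45
de(28) + ka(29) → 57
30 + 45 → 75
57 + 75 → 132
Huffman total = 11 + 19 + 30 + 45 + 57 + 75 + 132 = 369 bits.
Saving = 396 − 369 = 27 bits.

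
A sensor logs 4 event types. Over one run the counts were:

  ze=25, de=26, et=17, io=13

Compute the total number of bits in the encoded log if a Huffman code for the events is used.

Build the Huffman tree bottom-up:
io(13) + et(17) → 30
ze(25) + de(26) → 51
30 + 51 → 81
Total encoded bits = sum of merged weights = 30 + 51 + 81 = 162.

162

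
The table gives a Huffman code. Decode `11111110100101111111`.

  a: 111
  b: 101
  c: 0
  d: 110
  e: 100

Read left to right; each codeword is recognised as soon as it completes (prefix code):
  111→a | 111→a | 101→b | 0→c | 0→c | 101→b | 111→a | 111→a
Decoded message: aabccbaa

aabccbaa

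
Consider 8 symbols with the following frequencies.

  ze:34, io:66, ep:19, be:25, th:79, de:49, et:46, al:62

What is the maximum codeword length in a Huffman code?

4

Merge the two lowest-weight nodes at each step:
combine ep(19), be(25) → 44
combine ze(34), 44 → 78
combine et(46), de(49) → 95
combine al(62), io(66) → 128
combine 78, th(79) → 157
combine 95, 128 → 223
combine 157, 223 → 380
The first pair merged (ep, be) ends up deepest, at depth 4.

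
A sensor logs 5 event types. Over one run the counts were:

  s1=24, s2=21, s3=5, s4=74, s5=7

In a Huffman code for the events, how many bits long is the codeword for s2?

Build the tree from the bottom:
s3(5) + s5(7) → 12
12 + s2(21) → 33
s1(24) + 33 → 57
57 + s4(74) → 131
s2 sits 3 levels below the root, so its codeword is 3 bits.

3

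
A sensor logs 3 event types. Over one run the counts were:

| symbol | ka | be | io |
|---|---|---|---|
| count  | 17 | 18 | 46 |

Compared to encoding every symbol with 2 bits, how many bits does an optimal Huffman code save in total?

Fixed-length: 2 bits × 81 symbols = 162 bits.
Huffman merges:
merge ka(17) and be(18): 35
merge 35 and io(46): 81
Huffman total = 35 + 81 = 116 bits.
Saving = 162 − 116 = 46 bits.

46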